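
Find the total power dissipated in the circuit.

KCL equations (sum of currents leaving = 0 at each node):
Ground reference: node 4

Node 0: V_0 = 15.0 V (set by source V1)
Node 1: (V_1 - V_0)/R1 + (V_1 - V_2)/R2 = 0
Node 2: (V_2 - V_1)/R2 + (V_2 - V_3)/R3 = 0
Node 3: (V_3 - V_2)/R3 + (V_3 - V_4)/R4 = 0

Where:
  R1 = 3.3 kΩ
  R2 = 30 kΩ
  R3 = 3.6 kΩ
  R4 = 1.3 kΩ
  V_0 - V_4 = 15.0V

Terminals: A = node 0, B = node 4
Nodal analysis, taking node 4 as the 0 V reference.
Source V1 fixes V_0 = 15 V.
KCL at each unknown node (sum of currents leaving = 0; resistances in Ω):
  Node 1: (V_1 - 15)/3300 + (V_1 - V_2)/30000 = 0
  Node 2: (V_2 - V_1)/30000 + (V_2 - V_3)/3600 = 0
  Node 3: (V_3 - V_2)/3600 + (V_3 - 0)/1300 = 0
Collecting terms (coefficients in siemens):
  0.0003364·V_1 - 0.00003333·V_2 = 0.004545
  0.0003111·V_2 - 0.00003333·V_1 - 0.0002778·V_3 = 0
  0.001047·V_3 - 0.0002778·V_2 = 0
Solving these 3 simultaneous equations (Gaussian elimination) gives:
  V_1 = 13.7 V, V_2 = 1.924 V, V_3 = 0.5105 V
Power in each resistor, P = (ΔV)²/R:
  P_R1 = (15 - 13.7)²/3300 = 0.0005088 W
  P_R2 = (13.7 - 1.924)²/30000 = 0.004626 W
  P_R3 = (1.924 - 0.5105)²/3600 = 0.0005551 W
  P_R4 = (0.5105 - 0)²/1300 = 0.0002004 W
P_total = P_R1 + P_R2 + P_R3 + P_R4 = 0.00589 W

Final answer: 0.00589 W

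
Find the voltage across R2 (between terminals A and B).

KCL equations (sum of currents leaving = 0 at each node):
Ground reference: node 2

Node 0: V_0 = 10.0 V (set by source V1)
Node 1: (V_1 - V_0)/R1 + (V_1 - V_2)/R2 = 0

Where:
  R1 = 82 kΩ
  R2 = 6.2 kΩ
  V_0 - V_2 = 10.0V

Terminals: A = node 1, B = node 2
R1 and R2 are in series across V1 (node 0 → node 1 → node 2), and the output A–B is taken across R2, so this is a voltage divider.
Series current: I = V1/(R1 + R2) = 10/(82000 + 6200) = 10/88200 = 0.0001134 A
V_R2 = I × R2 = V1 × R2/(R1 + R2) = 10 × 6200/88200 = 0.7029 V

Final answer: 0.7029 V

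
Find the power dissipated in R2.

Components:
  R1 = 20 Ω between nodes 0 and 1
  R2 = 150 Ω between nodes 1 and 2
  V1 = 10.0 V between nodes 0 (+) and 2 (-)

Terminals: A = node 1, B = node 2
Nodal analysis, taking node 2 as the 0 V reference.
Source V1 fixes V_0 = 10 V.
KCL at each unknown node (sum of currents leaving = 0; resistances in Ω):
  Node 1: (V_1 - 10)/20 + (V_1 - 0)/150 = 0
Collecting terms: 0.05667 × V_1 = 0.5  =>  V_1 = 8.824 V
I_R2 = (V_1 - V_2)/R2 = (8.824 - 0)/150 = 0.05882 A
P_R2 = I_R2² × R2 = (0.05882)² × 150 = 0.519 W

Final answer: 0.519 W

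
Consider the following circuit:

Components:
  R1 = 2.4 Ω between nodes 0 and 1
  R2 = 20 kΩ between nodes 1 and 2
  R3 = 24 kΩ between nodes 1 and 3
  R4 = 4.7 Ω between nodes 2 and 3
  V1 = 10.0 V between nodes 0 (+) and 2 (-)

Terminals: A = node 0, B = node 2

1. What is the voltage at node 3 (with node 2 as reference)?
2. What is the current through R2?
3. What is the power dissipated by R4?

Nodal analysis, taking node 2 as the 0 V reference.
Source V1 fixes V_0 = 10 V.
KCL at each unknown node (sum of currents leaving = 0; resistances in Ω):
  Node 1: (V_1 - 10)/2.4 + (V_1 - 0)/20000 + (V_1 - V_3)/24000 = 0
  Node 3: (V_3 - V_1)/24000 + (V_3 - 0)/4.7 = 0
Collecting terms (coefficients in siemens):
  0.4168·V_1 - 0.00004167·V_3 = 4.167
  0.2128·V_3 - 0.00004167·V_1 = 0
Determinant D = (0.4168)(0.2128) - (-0.00004167)(-0.00004167) = 0.08869
V_1 = [(4.167)(0.2128) - (-0.00004167)(0)]/D = 9.998 V
V_3 = [(0.4168)(0) - (4.167)(-0.00004167)]/D = 0.001958 V
Part 1:
  Read off the nodal solution: V_3 = 0.001958 V
Part 2:
  I_R2 = (V_1 - V_2)/R2 = (9.998 - 0)/20000 = 0.0004999 A
  Magnitude: I_R2 = 0.0004999 A
Part 3:
  I_R4 = (V_2 - V_3)/R4 = (0 - 0.001958)/4.7 = -0.0004165 A
  P_R4 = I_R4² × R4 = (-0.0004165)² × 4.7 = 0.0000008153 W

Final answers:
1. V_3 = 0.001958 V
2. I_R2 = 0.0004999 A
3. P_R4 = 8.153e-07 W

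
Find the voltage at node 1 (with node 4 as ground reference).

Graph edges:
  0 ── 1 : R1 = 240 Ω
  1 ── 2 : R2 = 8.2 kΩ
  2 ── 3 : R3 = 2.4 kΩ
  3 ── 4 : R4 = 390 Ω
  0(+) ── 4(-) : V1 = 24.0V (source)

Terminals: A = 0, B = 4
Nodal analysis, taking node 4 as the 0 V reference.
Source V1 fixes V_0 = 24 V.
KCL at each unknown node (sum of currents leaving = 0; resistances in Ω):
  Node 1: (V_1 - 24)/240 + (V_1 - V_2)/8200 = 0
  Node 2: (V_2 - V_1)/8200 + (V_2 - V_3)/2400 = 0
  Node 3: (V_3 - V_2)/2400 + (V_3 - 0)/390 = 0
Collecting terms (coefficients in siemens):
  0.004289·V_1 - 0.000122·V_2 = 0.1
  0.0005386·V_2 - 0.000122·V_1 - 0.0004167·V_3 = 0
  0.002981·V_3 - 0.0004167·V_2 = 0
Solving these 3 simultaneous equations (Gaussian elimination) gives:
  V_1 = 23.49 V, V_2 = 5.963 V, V_3 = 0.8335 V
The requested potential is V_1 = 23.49 V.

Final answer: V_1 = 23.49 V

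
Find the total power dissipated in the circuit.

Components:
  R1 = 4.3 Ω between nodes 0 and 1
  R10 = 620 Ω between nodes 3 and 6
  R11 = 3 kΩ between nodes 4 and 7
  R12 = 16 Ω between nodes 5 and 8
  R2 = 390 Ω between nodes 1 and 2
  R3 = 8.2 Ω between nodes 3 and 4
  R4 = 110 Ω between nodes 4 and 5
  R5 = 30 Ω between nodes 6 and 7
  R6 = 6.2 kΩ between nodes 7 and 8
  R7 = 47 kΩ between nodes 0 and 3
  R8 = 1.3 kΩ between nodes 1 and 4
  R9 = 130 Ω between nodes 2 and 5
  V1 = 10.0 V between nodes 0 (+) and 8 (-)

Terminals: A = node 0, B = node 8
Nodal analysis, taking node 8 as the 0 V reference.
Source V1 fixes V_0 = 10 V.
KCL at each unknown node (sum of currents leaving = 0; resistances in Ω):
  Node 1: (V_1 - 10)/4.3 + (V_1 - V_2)/390 + (V_1 - V_4)/1300 = 0
  Node 2: (V_2 - V_1)/390 + (V_2 - V_5)/130 = 0
  Node 3: (V_3 - V_4)/8.2 + (V_3 - 10)/47000 + (V_3 - V_6)/620 = 0
  Node 4: (V_4 - V_3)/8.2 + (V_4 - V_5)/110 + (V_4 - V_1)/1300 + (V_4 - V_7)/3000 = 0
  Node 5: (V_5 - V_4)/110 + (V_5 - V_2)/130 + (V_5 - 0)/16 = 0
  Node 6: (V_6 - V_7)/30 + (V_6 - V_3)/620 = 0
  Node 7: (V_7 - V_6)/30 + (V_7 - 0)/6200 + (V_7 - V_4)/3000 = 0
Collecting terms (coefficients in siemens):
  0.2359·V_1 - 0.002564·V_2 - 0.0007692·V_4 = 2.326
  0.01026·V_2 - 0.002564·V_1 - 0.007692·V_5 = 0
  0.1236·V_3 - 0.122·V_4 - 0.001613·V_6 = 0.0002128
  0.1321·V_4 - 0.0007692·V_1 - 0.122·V_3 - 0.009091·V_5 - 0.0003333·V_7 = 0
  0.07928·V_5 - 0.007692·V_2 - 0.009091·V_4 = 0
  0.03495·V_6 - 0.001613·V_3 - 0.03333·V_7 = 0
  0.03383·V_7 - 0.0003333·V_4 - 0.03333·V_6 = 0
Solving these 7 simultaneous equations (Gaussian elimination) gives:
  V_1 = 9.893 V, V_2 = 2.773 V, V_3 = 1.143 V, V_4 = 1.143 V
  V_5 = 0.4001 V, V_6 = 1.056 V, V_7 = 1.052 V
Power in each resistor, P = (ΔV)²/R:
  P_R1 = (10 - 9.893)²/4.3 = 0.002684 W
  P_R2 = (9.893 - 2.773)²/390 = 0.13 W
  P_R3 = (1.143 - 1.143)²/8.2 = 0.00000001957 W
  P_R4 = (1.143 - 0.4001)²/110 = 0.005011 W
  P_R5 = (1.056 - 1.052)²/30 = 0.0000005846 W
  P_R6 = (1.052 - 0)²/6200 = 0.0001786 W
  P_R7 = (10 - 1.143)²/47000 = 0.001669 W
  P_R8 = (9.893 - 1.143)²/1300 = 0.05889 W
  P_R9 = (2.773 - 0.4001)²/130 = 0.04332 W
  P_R10 = (1.143 - 1.056)²/620 = 0.00001208 W
  P_R11 = (1.143 - 1.052)²/3000 = 0.00000272 W
  P_R12 = (0.4001 - 0)²/16 = 0.01 W
P_total = P_R1 + P_R2 + P_R3 + P_R4 + P_R5 + P_R6 + P_R7 + P_R8 + P_R9 + P_R10 + P_R11 + P_R12 = 0.2517 W

Final answer: 0.2517 W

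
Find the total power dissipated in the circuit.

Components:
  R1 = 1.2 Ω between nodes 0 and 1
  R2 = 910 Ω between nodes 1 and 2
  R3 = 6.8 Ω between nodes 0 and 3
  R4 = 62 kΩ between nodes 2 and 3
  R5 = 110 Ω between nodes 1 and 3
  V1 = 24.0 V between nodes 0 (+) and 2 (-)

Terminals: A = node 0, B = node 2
Nodal analysis, taking node 2 as the 0 V reference.
Source V1 fixes V_0 = 24 V.
KCL at each unknown node (sum of currents leaving = 0; resistances in Ω):
  Node 1: (V_1 - 24)/1.2 + (V_1 - 0)/910 + (V_1 - V_3)/110 = 0
  Node 3: (V_3 - 24)/6.8 + (V_3 - 0)/62000 + (V_3 - V_1)/110 = 0
Collecting terms (coefficients in siemens):
  0.8435·V_1 - 0.009091·V_3 = 20
  0.1562·V_3 - 0.009091·V_1 = 3.529
Determinant D = (0.8435)(0.1562) - (-0.009091)(-0.009091) = 0.1316
V_1 = [(20)(0.1562) - (-0.009091)(3.529)]/D = 23.97 V
V_3 = [(0.8435)(3.529) - (20)(-0.009091)]/D = 24 V
Power in each resistor, P = (ΔV)²/R:
  P_R1 = (24 - 23.97)²/1.2 = 0.0008171 W
  P_R2 = (23.97 - 0)²/910 = 0.6313 W
  P_R3 = (24 - 24)²/6.8 = 0.000002721 W
  P_R4 = (0 - 24)²/62000 = 0.009287 W
  P_R5 = (23.97 - 24)²/110 = 0.000006633 W
P_total = P_R1 + P_R2 + P_R3 + P_R4 + P_R5 = 0.6414 W

Final answer: 0.6414 W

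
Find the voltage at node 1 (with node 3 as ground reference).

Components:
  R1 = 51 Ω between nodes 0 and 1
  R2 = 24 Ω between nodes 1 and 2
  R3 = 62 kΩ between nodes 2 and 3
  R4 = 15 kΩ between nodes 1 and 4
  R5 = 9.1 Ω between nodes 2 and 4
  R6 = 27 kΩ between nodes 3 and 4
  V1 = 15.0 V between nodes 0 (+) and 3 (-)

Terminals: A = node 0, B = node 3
Nodal analysis, taking node 3 as the 0 V reference.
Source V1 fixes V_0 = 15 V.
KCL at each unknown node (sum of currents leaving = 0; resistances in Ω):
  Node 1: (V_1 - 15)/51 + (V_1 - V_2)/24 + (V_1 - V_4)/15000 = 0
  Node 2: (V_2 - V_1)/24 + (V_2 - 0)/62000 + (V_2 - V_4)/9.1 = 0
  Node 4: (V_4 - V_1)/15000 + (V_4 - V_2)/9.1 + (V_4 - 0)/27000 = 0
Collecting terms (coefficients in siemens):
  0.06134·V_1 - 0.04167·V_2 - 0.00006667·V_4 = 0.2941
  0.1516·V_2 - 0.04167·V_1 - 0.1099·V_4 = 0
  0.11·V_4 - 0.00006667·V_1 - 0.1099·V_2 = 0
Solving these 3 simultaneous equations (Gaussian elimination) gives:
  V_1 = 14.96 V, V_2 = 14.94 V, V_4 = 14.94 V
The requested potential is V_1 = 14.96 V.

Final answer: V_1 = 14.96 V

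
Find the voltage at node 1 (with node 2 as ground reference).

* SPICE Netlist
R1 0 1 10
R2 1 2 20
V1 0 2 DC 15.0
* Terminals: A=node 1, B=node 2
Nodal analysis, taking node 2 as the 0 V reference.
Source V1 fixes V_0 = 15 V.
KCL at each unknown node (sum of currents leaving = 0; resistances in Ω):
  Node 1: (V_1 - 15)/10 + (V_1 - 0)/20 = 0
Collecting terms: 0.15 × V_1 = 1.5  =>  V_1 = 10 V
The requested potential is V_1 = 10 V.

Final answer: V_1 = 10 V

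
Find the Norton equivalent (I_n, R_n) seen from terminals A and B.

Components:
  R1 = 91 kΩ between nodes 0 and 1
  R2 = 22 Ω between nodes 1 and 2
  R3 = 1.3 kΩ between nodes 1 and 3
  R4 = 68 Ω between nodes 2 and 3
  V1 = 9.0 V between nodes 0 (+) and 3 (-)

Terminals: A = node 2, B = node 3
Find the Thévenin equivalent first; then I_n = V_th/R_th and R_n = R_th.
Step 1 — V_th is the open-circuit voltage V_A - V_B (nothing connected across the terminals).
Nodal analysis, taking node 3 as the 0 V reference.
Source V1 fixes V_0 = 9 V.
KCL at each unknown node (sum of currents leaving = 0; resistances in Ω):
  Node 1: (V_1 - 9)/91000 + (V_1 - V_2)/22 + (V_1 - 0)/1300 = 0
  Node 2: (V_2 - V_1)/22 + (V_2 - 0)/68 = 0
Collecting terms (coefficients in siemens):
  0.04623·V_1 - 0.04545·V_2 = 0.0000989
  0.06016·V_2 - 0.04545·V_1 = 0
Determinant D = (0.04623)(0.06016) - (-0.04545)(-0.04545) = 0.0007154
V_1 = [(0.0000989)(0.06016) - (-0.04545)(0)]/D = 0.008317 V
V_2 = [(0.04623)(0) - (0.0000989)(-0.04545)]/D = 0.006284 V
V_th = V_2 - V_3 = 0.006284 - 0 = 0.006284 V
Step 2 — R_th: zero the source — replace V1 by a short circuit (node 3 merges into node 0) — and find the resistance seen between A (node 2) and B (node 0).
Reduce the network between node 2 (A) and node 0 (B) by series/parallel combination:
  Rp1 = R1 ‖ R3 (parallel, both between nodes 0 and 1) = 1/(1/91000 + 1/1300) = 1282 Ω
  Rs1 = R2 + Rp1 (series, joined only at node 1) = 22 + 1282 = 1304 Ω
  Rp2 = R4 ‖ Rs1 (parallel, both between nodes 0 and 2) = 1/(1/68 + 1/1304) = 64.63 Ω
R_th = 64.63 Ω
I_n = V_th/R_th = 0.006284/64.63 = 0.00009723 A, and R_n = R_th = 64.63 Ω

Final answer: I_n = 9.723e-05 A, R_n = 64.63 Ω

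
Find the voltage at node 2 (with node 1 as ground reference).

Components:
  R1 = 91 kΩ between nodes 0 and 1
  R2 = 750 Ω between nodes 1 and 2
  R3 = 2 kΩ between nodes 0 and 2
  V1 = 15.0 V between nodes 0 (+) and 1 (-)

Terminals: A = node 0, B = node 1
Nodal analysis, taking node 1 as the 0 V reference.
Source V1 fixes V_0 = 15 V.
KCL at each unknown node (sum of currents leaving = 0; resistances in Ω):
  Node 2: (V_2 - 0)/750 + (V_2 - 15)/2000 = 0
Collecting terms: 0.001833 × V_2 = 0.0075  =>  V_2 = 4.091 V
The requested potential is V_2 = 4.091 V.

Final answer: V_2 = 4.091 V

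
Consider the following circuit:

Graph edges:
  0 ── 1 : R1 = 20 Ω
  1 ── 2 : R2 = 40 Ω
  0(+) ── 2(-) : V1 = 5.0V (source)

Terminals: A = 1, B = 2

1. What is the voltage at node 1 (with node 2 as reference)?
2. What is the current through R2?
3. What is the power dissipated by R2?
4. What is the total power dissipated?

Nodal analysis, taking node 2 as the 0 V reference.
Source V1 fixes V_0 = 5 V.
KCL at each unknown node (sum of currents leaving = 0; resistances in Ω):
  Node 1: (V_1 - 5)/20 + (V_1 - 0)/40 = 0
Collecting terms: 0.075 × V_1 = 0.25  =>  V_1 = 3.333 V
Part 1:
  Read off the nodal solution: V_1 = 3.333 V
Part 2:
  I_R2 = (V_1 - V_2)/R2 = (3.333 - 0)/40 = 0.08333 A
  Magnitude: I_R2 = 0.08333 A
Part 3:
  I_R2 = (V_1 - V_2)/R2 = (3.333 - 0)/40 = 0.08333 A
  P_R2 = I_R2² × R2 = (0.08333)² × 40 = 0.2778 W
Part 4:
  Power in each resistor, P = (ΔV)²/R:
    P_R1 = (5 - 3.333)²/20 = 0.1389 W
    P_R2 = (3.333 - 0)²/40 = 0.2778 W
  P_total = P_R1 + P_R2 = 0.4167 W

Final answers:
1. V_1 = 3.333 V
2. I_R2 = 0.08333 A
3. P_R2 = 0.2778 W
4. P_total = 0.4167 W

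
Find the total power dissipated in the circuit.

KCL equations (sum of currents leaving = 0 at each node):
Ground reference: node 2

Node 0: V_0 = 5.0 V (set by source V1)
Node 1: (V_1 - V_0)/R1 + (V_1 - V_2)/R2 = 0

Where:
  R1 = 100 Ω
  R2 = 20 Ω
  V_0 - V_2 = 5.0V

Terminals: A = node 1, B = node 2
Nodal analysis, taking node 2 as the 0 V reference.
Source V1 fixes V_0 = 5 V.
KCL at each unknown node (sum of currents leaving = 0; resistances in Ω):
  Node 1: (V_1 - 5)/100 + (V_1 - 0)/20 = 0
Collecting terms: 0.06 × V_1 = 0.05  =>  V_1 = 0.8333 V
Power in each resistor, P = (ΔV)²/R:
  P_R1 = (5 - 0.8333)²/100 = 0.1736 W
  P_R2 = (0.8333 - 0)²/20 = 0.03472 W
P_total = P_R1 + P_R2 = 0.2083 W

Final answer: 0.2083 W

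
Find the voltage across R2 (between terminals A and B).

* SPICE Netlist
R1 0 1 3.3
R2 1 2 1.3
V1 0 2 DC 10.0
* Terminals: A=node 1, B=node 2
R1 and R2 are in series across V1 (node 0 → node 1 → node 2), and the output A–B is taken across R2, so this is a voltage divider.
Series current: I = V1/(R1 + R2) = 10/(3.3 + 1.3) = 10/4.6 = 2.174 A
V_R2 = I × R2 = V1 × R2/(R1 + R2) = 10 × 1.3/4.6 = 2.826 V

Final answer: 2.826 V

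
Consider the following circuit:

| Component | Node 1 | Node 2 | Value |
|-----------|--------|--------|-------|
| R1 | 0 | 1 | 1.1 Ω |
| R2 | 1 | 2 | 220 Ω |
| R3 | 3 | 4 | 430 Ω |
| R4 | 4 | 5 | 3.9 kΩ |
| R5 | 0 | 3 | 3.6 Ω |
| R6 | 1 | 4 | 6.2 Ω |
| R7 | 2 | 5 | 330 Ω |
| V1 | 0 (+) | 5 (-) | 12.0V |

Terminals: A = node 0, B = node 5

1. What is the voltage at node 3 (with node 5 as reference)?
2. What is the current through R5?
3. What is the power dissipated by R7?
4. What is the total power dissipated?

Nodal analysis, taking node 5 as the 0 V reference.
Source V1 fixes V_0 = 12 V.
KCL at each unknown node (sum of currents leaving = 0; resistances in Ω):
  Node 1: (V_1 - 12)/1.1 + (V_1 - V_2)/220 + (V_1 - V_4)/6.2 = 0
  Node 2: (V_2 - V_1)/220 + (V_2 - 0)/330 = 0
  Node 3: (V_3 - V_4)/430 + (V_3 - 12)/3.6 = 0
  Node 4: (V_4 - V_3)/430 + (V_4 - 0)/3900 + (V_4 - V_1)/6.2 = 0
Collecting terms (coefficients in siemens):
  1.075·V_1 - 0.004545·V_2 - 0.1613·V_4 = 10.91
  0.007576·V_2 - 0.004545·V_1 = 0
  0.2801·V_3 - 0.002326·V_4 = 3.333
  0.1639·V_4 - 0.1613·V_1 - 0.002326·V_3 = 0
Solving these 4 simultaneous equations (Gaussian elimination) gives:
  V_1 = 11.97 V, V_2 = 7.184 V, V_3 = 12 V, V_4 = 11.95 V
Part 1:
  Read off the nodal solution: V_3 = 12 V
Part 2:
  I_R5 = (V_0 - V_3)/R5 = (12 - 12)/3.6 = 0.0001051 A
  Magnitude: I_R5 = 0.0001051 A
Part 3:
  I_R7 = (V_2 - V_5)/R7 = (7.184 - 0)/330 = 0.02177 A
  P_R7 = I_R7² × R7 = (0.02177)² × 330 = 0.1564 W
Part 4:
  Power in each resistor, P = (ΔV)²/R:
    P_R1 = (12 - 11.97)²/1.1 = 0.0006727 W
    P_R2 = (11.97 - 7.184)²/220 = 0.1043 W
    P_R3 = (12 - 11.95)²/430 = 0.000004746 W
    P_R4 = (11.95 - 0)²/3900 = 0.03664 W
    P_R5 = (12 - 12)²/3.6 = 0.00000003974 W
    P_R6 = (11.97 - 11.95)²/6.2 = 0.00005433 W
    P_R7 = (7.184 - 0)²/330 = 0.1564 W
  P_total = P_R1 + P_R2 + P_R3 + P_R4 + P_R5 + P_R6 + P_R7 = 0.298 W

Final answers:
1. V_3 = 12 V
2. I_R5 = 0.0001051 A
3. P_R7 = 0.1564 W
4. P_total = 0.298 W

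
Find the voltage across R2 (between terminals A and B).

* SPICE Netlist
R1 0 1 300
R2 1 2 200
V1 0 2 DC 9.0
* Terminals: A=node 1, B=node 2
R1 and R2 are in series across V1 (node 0 → node 1 → node 2), and the output A–B is taken across R2, so this is a voltage divider.
Series current: I = V1/(R1 + R2) = 9/(300 + 200) = 9/500 = 0.018 A
V_R2 = I × R2 = V1 × R2/(R1 + R2) = 9 × 200/500 = 3.6 V

Final answer: 3.6 V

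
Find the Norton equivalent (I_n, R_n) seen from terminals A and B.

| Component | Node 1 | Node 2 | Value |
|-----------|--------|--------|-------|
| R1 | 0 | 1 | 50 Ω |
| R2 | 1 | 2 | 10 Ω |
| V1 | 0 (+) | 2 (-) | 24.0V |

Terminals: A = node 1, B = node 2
Find the Thévenin equivalent first; then I_n = V_th/R_th and R_n = R_th.
Step 1 — V_th is the open-circuit voltage V_A - V_B (nothing connected across the terminals).
Nodal analysis, taking node 2 as the 0 V reference.
Source V1 fixes V_0 = 24 V.
KCL at each unknown node (sum of currents leaving = 0; resistances in Ω):
  Node 1: (V_1 - 24)/50 + (V_1 - 0)/10 = 0
Collecting terms: 0.12 × V_1 = 0.48  =>  V_1 = 4 V
V_th = V_1 - V_2 = 4 - 0 = 4 V
Step 2 — R_th: zero the source — replace V1 by a short circuit (node 2 merges into node 0) — and find the resistance seen between A (node 1) and B (node 0).
Reduce the network between node 1 (A) and node 0 (B) by series/parallel combination:
  Rp1 = R1 ‖ R2 (parallel, both between nodes 0 and 1) = 1/(1/50 + 1/10) = 8.333 Ω
R_th = 8.333 Ω
I_n = V_th/R_th = 4/8.333 = 0.48 A, and R_n = R_th = 8.333 Ω

Final answer: I_n = 0.48 A, R_n = 8.333 Ω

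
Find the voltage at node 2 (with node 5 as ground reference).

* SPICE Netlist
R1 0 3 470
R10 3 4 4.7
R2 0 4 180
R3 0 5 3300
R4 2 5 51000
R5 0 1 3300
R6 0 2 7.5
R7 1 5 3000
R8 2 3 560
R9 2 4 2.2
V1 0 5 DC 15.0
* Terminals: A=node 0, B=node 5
Nodal analysis, taking node 5 as the 0 V reference.
Source V1 fixes V_0 = 15 V.
KCL at each unknown node (sum of currents leaving = 0; resistances in Ω):
  Node 1: (V_1 - 15)/3300 + (V_1 - 0)/3000 = 0
  Node 2: (V_2 - 0)/51000 + (V_2 - 15)/7.5 + (V_2 - V_3)/560 + (V_2 - V_4)/2.2 = 0
  Node 3: (V_3 - 15)/470 + (V_3 - V_2)/560 + (V_3 - V_4)/4.7 = 0
  Node 4: (V_4 - 15)/180 + (V_4 - V_2)/2.2 + (V_4 - V_3)/4.7 = 0
Collecting terms (coefficients in siemens):
  0.0006364·V_1 = 0.004545
  0.5897·V_2 - 0.001786·V_3 - 0.4545·V_4 = 2
  0.2167·V_3 - 0.001786·V_2 - 0.2128·V_4 = 0.03191
  0.6729·V_4 - 0.4545·V_2 - 0.2128·V_3 = 0.08333
Solving these 4 simultaneous equations (Gaussian elimination) gives:
  V_1 = 7.143 V, V_2 = 15 V, V_3 = 15 V, V_4 = 15 V
The requested potential is V_2 = 15 V.

Final answer: V_2 = 15 V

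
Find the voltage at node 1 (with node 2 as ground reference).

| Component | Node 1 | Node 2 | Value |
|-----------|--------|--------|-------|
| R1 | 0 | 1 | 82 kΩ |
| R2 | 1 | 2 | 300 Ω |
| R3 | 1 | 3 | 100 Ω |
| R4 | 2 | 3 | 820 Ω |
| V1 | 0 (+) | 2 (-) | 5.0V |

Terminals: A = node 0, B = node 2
Nodal analysis, taking node 2 as the 0 V reference.
Source V1 fixes V_0 = 5 V.
KCL at each unknown node (sum of currents leaving = 0; resistances in Ω):
  Node 1: (V_1 - 5)/82000 + (V_1 - 0)/300 + (V_1 - V_3)/100 = 0
  Node 3: (V_3 - V_1)/100 + (V_3 - 0)/820 = 0
Collecting terms (coefficients in siemens):
  0.01335·V_1 - 0.01·V_3 = 0.00006098
  0.01122·V_3 - 0.01·V_1 = 0
Determinant D = (0.01335)(0.01122) - (-0.01)(-0.01) = 0.00004973
V_1 = [(0.00006098)(0.01122) - (-0.01)(0)]/D = 0.01376 V
V_3 = [(0.01335)(0) - (0.00006098)(-0.01)]/D = 0.01226 V
The requested potential is V_1 = 0.01376 V.

Final answer: V_1 = 0.01376 V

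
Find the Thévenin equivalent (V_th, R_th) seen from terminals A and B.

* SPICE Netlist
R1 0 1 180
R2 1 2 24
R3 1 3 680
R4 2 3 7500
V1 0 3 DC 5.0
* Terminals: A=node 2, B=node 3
Step 1 — V_th is the open-circuit voltage V_A - V_B (nothing connected across the terminals).
Nodal analysis, taking node 3 as the 0 V reference.
Source V1 fixes V_0 = 5 V.
KCL at each unknown node (sum of currents leaving = 0; resistances in Ω):
  Node 1: (V_1 - 5)/180 + (V_1 - V_2)/24 + (V_1 - 0)/680 = 0
  Node 2: (V_2 - V_1)/24 + (V_2 - 0)/7500 = 0
Collecting terms (coefficients in siemens):
  0.04869·V_1 - 0.04167·V_2 = 0.02778
  0.0418·V_2 - 0.04167·V_1 = 0
Determinant D = (0.04869)(0.0418) - (-0.04167)(-0.04167) = 0.0002992
V_1 = [(0.02778)(0.0418) - (-0.04167)(0)]/D = 3.88 V
V_2 = [(0.04869)(0) - (0.02778)(-0.04167)]/D = 3.868 V
V_th = V_2 - V_3 = 3.868 - 0 = 3.868 V
Step 2 — R_th: zero the source — replace V1 by a short circuit (node 3 merges into node 0) — and find the resistance seen between A (node 2) and B (node 0).
Reduce the network between node 2 (A) and node 0 (B) by series/parallel combination:
  Rp1 = R1 ‖ R3 (parallel, both between nodes 0 and 1) = 1/(1/180 + 1/680) = 142.3 Ω
  Rs1 = R2 + Rp1 (series, joined only at node 1) = 24 + 142.3 = 166.3 Ω
  Rp2 = R4 ‖ Rs1 (parallel, both between nodes 0 and 2) = 1/(1/7500 + 1/166.3) = 162.7 Ω
R_th = 162.7 Ω

Final answer: V_th = 3.868 V, R_th = 162.7 Ω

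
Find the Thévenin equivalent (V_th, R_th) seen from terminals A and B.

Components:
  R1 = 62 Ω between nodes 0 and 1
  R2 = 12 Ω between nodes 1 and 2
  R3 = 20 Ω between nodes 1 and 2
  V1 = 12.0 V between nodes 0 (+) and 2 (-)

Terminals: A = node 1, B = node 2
Step 1 — V_th is the open-circuit voltage V_A - V_B (nothing connected across the terminals).
Nodal analysis, taking node 2 as the 0 V reference.
Source V1 fixes V_0 = 12 V.
KCL at each unknown node (sum of currents leaving = 0; resistances in Ω):
  Node 1: (V_1 - 12)/62 + (V_1 - 0)/12 + (V_1 - 0)/20 = 0
Collecting terms: 0.1495 × V_1 = 0.1935  =>  V_1 = 1.295 V
V_th = V_1 - V_2 = 1.295 - 0 = 1.295 V
Step 2 — R_th: zero the source — replace V1 by a short circuit (node 2 merges into node 0) — and find the resistance seen between A (node 1) and B (node 0).
Reduce the network between node 1 (A) and node 0 (B) by series/parallel combination:
  Rp1 = R1 ‖ R2 ‖ R3 (parallel, all between nodes 0 and 1) = 1/(1/62 + 1/12 + 1/20) = 6.691 Ω
R_th = 6.691 Ω

Final answer: V_th = 1.295 V, R_th = 6.691 Ω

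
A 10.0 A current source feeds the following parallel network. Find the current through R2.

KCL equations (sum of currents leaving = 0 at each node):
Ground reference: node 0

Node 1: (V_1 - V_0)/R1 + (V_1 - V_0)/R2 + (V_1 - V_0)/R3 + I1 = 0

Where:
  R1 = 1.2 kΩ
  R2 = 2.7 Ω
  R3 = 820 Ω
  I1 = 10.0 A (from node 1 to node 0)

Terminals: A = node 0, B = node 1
All resistors sit directly between nodes 0 and 1, so they are in parallel and share one voltage V; the full source current 10 A splits among them.
1/R_par = 1/1200 + 1/2.7 + 1/820 = 0.3724 S  =>  R_par = 2.685 Ω
V = I × R_par = 10 × 2.685 = 26.85 V
I_R2 = V/R2 = 26.85/2.7 = 9.945 A

Final answer: 9.945 A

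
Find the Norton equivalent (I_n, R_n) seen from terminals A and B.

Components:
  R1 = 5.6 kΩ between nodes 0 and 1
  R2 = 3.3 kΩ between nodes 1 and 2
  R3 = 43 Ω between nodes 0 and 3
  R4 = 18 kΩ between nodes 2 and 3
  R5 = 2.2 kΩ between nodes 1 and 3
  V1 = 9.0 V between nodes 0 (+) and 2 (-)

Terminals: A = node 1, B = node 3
Find the Thévenin equivalent first; then I_n = V_th/R_th and R_n = R_th.
Step 1 — V_th is the open-circuit voltage V_A - V_B (nothing connected across the terminals).
Nodal analysis, taking node 2 as the 0 V reference.
Source V1 fixes V_0 = 9 V.
KCL at each unknown node (sum of currents leaving = 0; resistances in Ω):
  Node 1: (V_1 - 9)/5600 + (V_1 - 0)/3300 + (V_1 - V_3)/2200 = 0
  Node 3: (V_3 - 9)/43 + (V_3 - 0)/18000 + (V_3 - V_1)/2200 = 0
Collecting terms (coefficients in siemens):
  0.0009361·V_1 - 0.0004545·V_3 = 0.001607
  0.02377·V_3 - 0.0004545·V_1 = 0.2093
Determinant D = (0.0009361)(0.02377) - (-0.0004545)(-0.0004545) = 0.00002204
V_1 = [(0.001607)(0.02377) - (-0.0004545)(0.2093)]/D = 6.049 V
V_3 = [(0.0009361)(0.2093) - (0.001607)(-0.0004545)]/D = 8.923 V
V_th = V_1 - V_3 = 6.049 - 8.923 = -2.873 V
Step 2 — R_th: zero the source — replace V1 by a short circuit (node 2 merges into node 0) — and find the resistance seen between A (node 1) and B (node 3).
Reduce the network between node 1 (A) and node 3 (B) by series/parallel combination:
  Rp1 = R1 ‖ R2 (parallel, both between nodes 0 and 1) = 1/(1/5600 + 1/3300) = 2076 Ω
  Rp2 = R3 ‖ R4 (parallel, both between nodes 0 and 3) = 1/(1/43 + 1/18000) = 42.9 Ω
  Rs1 = Rp1 + Rp2 (series, joined only at node 0) = 2076 + 42.9 = 2119 Ω
  Rp3 = R5 ‖ Rs1 (parallel, both between nodes 1 and 3) = 1/(1/2200 + 1/2119) = 1079 Ω
R_th = 1.079 kΩ
I_n = V_th/R_th = -2.873/1079 = -0.002662 A, and R_n = R_th = 1.079 kΩ

Final answer: I_n = -0.002662 A, R_n = 1.079 kΩ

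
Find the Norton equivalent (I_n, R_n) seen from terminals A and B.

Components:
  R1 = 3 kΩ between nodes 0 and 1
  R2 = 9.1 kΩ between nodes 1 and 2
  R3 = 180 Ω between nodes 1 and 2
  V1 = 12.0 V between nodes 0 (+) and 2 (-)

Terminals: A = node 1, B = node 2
Find the Thévenin equivalent first; then I_n = V_th/R_th and R_n = R_th.
Step 1 — V_th is the open-circuit voltage V_A - V_B (nothing connected across the terminals).
Nodal analysis, taking node 2 as the 0 V reference.
Source V1 fixes V_0 = 12 V.
KCL at each unknown node (sum of currents leaving = 0; resistances in Ω):
  Node 1: (V_1 - 12)/3000 + (V_1 - 0)/9100 + (V_1 - 0)/180 = 0
Collecting terms: 0.005999 × V_1 = 0.004  =>  V_1 = 0.6668 V
V_th = V_1 - V_2 = 0.6668 - 0 = 0.6668 V
Step 2 — R_th: zero the source — replace V1 by a short circuit (node 2 merges into node 0) — and find the resistance seen between A (node 1) and B (node 0).
Reduce the network between node 1 (A) and node 0 (B) by series/parallel combination:
  Rp1 = R1 ‖ R2 ‖ R3 (parallel, all between nodes 0 and 1) = 1/(1/3000 + 1/9100 + 1/180) = 166.7 Ω
R_th = 166.7 Ω
I_n = V_th/R_th = 0.6668/166.7 = 0.004 A, and R_n = R_th = 166.7 Ω

Final answer: I_n = 0.004 A, R_n = 166.7 Ω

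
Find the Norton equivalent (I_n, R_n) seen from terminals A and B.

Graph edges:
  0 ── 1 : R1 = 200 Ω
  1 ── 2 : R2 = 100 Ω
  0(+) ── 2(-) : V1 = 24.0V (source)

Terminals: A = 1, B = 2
Find the Thévenin equivalent first; then I_n = V_th/R_th and R_n = R_th.
Step 1 — V_th is the open-circuit voltage V_A - V_B (nothing connected across the terminals).
Nodal analysis, taking node 2 as the 0 V reference.
Source V1 fixes V_0 = 24 V.
KCL at each unknown node (sum of currents leaving = 0; resistances in Ω):
  Node 1: (V_1 - 24)/200 + (V_1 - 0)/100 = 0
Collecting terms: 0.015 × V_1 = 0.12  =>  V_1 = 8 V
V_th = V_1 - V_2 = 8 - 0 = 8 V
Step 2 — R_th: zero the source — replace V1 by a short circuit (node 2 merges into node 0) — and find the resistance seen between A (node 1) and B (node 0).
Reduce the network between node 1 (A) and node 0 (B) by series/parallel combination:
  Rp1 = R1 ‖ R2 (parallel, both between nodes 0 and 1) = 1/(1/200 + 1/100) = 66.67 Ω
R_th = 66.67 Ω
I_n = V_th/R_th = 8/66.67 = 0.12 A, and R_n = R_th = 66.67 Ω

Final answer: I_n = 0.12 A, R_n = 66.67 Ω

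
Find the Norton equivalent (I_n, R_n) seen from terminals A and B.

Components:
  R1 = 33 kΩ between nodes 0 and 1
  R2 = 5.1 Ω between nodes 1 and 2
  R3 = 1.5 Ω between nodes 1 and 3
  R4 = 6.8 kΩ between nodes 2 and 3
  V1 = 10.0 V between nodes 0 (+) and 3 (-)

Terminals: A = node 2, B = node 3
Find the Thévenin equivalent first; then I_n = V_th/R_th and R_n = R_th.
Step 1 — V_th is the open-circuit voltage V_A - V_B (nothing connected across the terminals).
Nodal analysis, taking node 3 as the 0 V reference.
Source V1 fixes V_0 = 10 V.
KCL at each unknown node (sum of currents leaving = 0; resistances in Ω):
  Node 1: (V_1 - 10)/33000 + (V_1 - V_2)/5.1 + (V_1 - 0)/1.5 = 0
  Node 2: (V_2 - V_1)/5.1 + (V_2 - 0)/6800 = 0
Collecting terms (coefficients in siemens):
  0.8628·V_1 - 0.1961·V_2 = 0.000303
  0.1962·V_2 - 0.1961·V_1 = 0
Determinant D = (0.8628)(0.1962) - (-0.1961)(-0.1961) = 0.1309
V_1 = [(0.000303)(0.1962) - (-0.1961)(0)]/D = 0.0004544 V
V_2 = [(0.8628)(0) - (0.000303)(-0.1961)]/D = 0.0004541 V
V_th = V_2 - V_3 = 0.0004541 - 0 = 0.0004541 V
Step 2 — R_th: zero the source — replace V1 by a short circuit (node 3 merges into node 0) — and find the resistance seen between A (node 2) and B (node 0).
Reduce the network between node 2 (A) and node 0 (B) by series/parallel combination:
  Rp1 = R1 ‖ R3 (parallel, both between nodes 0 and 1) = 1/(1/33000 + 1/1.5) = 1.5 Ω
  Rs1 = R2 + Rp1 (series, joined only at node 1) = 5.1 + 1.5 = 6.6 Ω
  Rp2 = R4 ‖ Rs1 (parallel, both between nodes 0 and 2) = 1/(1/6800 + 1/6.6) = 6.594 Ω
R_th = 6.594 Ω
I_n = V_th/R_th = 0.0004541/6.594 = 0.00006887 A, and R_n = R_th = 6.594 Ω

Final answer: I_n = 6.887e-05 A, R_n = 6.594 Ω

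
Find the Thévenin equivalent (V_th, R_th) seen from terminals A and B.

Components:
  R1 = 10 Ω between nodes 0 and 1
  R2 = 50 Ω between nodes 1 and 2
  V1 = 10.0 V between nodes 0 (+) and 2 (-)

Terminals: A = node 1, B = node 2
Step 1 — V_th is the open-circuit voltage V_A - V_B (nothing connected across the terminals).
Nodal analysis, taking node 2 as the 0 V reference.
Source V1 fixes V_0 = 10 V.
KCL at each unknown node (sum of currents leaving = 0; resistances in Ω):
  Node 1: (V_1 - 10)/10 + (V_1 - 0)/50 = 0
Collecting terms: 0.12 × V_1 = 1  =>  V_1 = 8.333 V
V_th = V_1 - V_2 = 8.333 - 0 = 8.333 V
Step 2 — R_th: zero the source — replace V1 by a short circuit (node 2 merges into node 0) — and find the resistance seen between A (node 1) and B (node 0).
Reduce the network between node 1 (A) and node 0 (B) by series/parallel combination:
  Rp1 = R1 ‖ R2 (parallel, both between nodes 0 and 1) = 1/(1/10 + 1/50) = 8.333 Ω
R_th = 8.333 Ω

Final answer: V_th = 8.333 V, R_th = 8.333 Ω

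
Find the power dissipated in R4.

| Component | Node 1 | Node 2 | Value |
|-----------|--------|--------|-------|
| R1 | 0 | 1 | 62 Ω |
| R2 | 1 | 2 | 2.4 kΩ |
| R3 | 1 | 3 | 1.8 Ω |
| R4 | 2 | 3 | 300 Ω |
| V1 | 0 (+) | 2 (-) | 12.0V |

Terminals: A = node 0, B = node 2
Nodal analysis, taking node 2 as the 0 V reference.
Source V1 fixes V_0 = 12 V.
KCL at each unknown node (sum of currents leaving = 0; resistances in Ω):
  Node 1: (V_1 - 12)/62 + (V_1 - 0)/2400 + (V_1 - V_3)/1.8 = 0
  Node 3: (V_3 - V_1)/1.8 + (V_3 - 0)/300 = 0
Collecting terms (coefficients in siemens):
  0.5721·V_1 - 0.5556·V_3 = 0.1935
  0.5589·V_3 - 0.5556·V_1 = 0
Determinant D = (0.5721)(0.5589) - (-0.5556)(-0.5556) = 0.0111
V_1 = [(0.1935)(0.5589) - (-0.5556)(0)]/D = 9.746 V
V_3 = [(0.5721)(0) - (0.1935)(-0.5556)]/D = 9.688 V
I_R4 = (V_2 - V_3)/R4 = (0 - 9.688)/300 = -0.03229 A
P_R4 = I_R4² × R4 = (-0.03229)² × 300 = 0.3129 W

Final answer: 0.3129 W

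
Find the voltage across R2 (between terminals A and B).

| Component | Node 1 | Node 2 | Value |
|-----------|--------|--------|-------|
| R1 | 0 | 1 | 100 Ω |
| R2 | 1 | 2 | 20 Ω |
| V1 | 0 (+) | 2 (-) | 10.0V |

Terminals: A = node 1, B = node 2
R1 and R2 are in series across V1 (node 0 → node 1 → node 2), and the output A–B is taken across R2, so this is a voltage divider.
Series current: I = V1/(R1 + R2) = 10/(100 + 20) = 10/120 = 0.08333 A
V_R2 = I × R2 = V1 × R2/(R1 + R2) = 10 × 20/120 = 1.667 V

Final answer: 1.667 V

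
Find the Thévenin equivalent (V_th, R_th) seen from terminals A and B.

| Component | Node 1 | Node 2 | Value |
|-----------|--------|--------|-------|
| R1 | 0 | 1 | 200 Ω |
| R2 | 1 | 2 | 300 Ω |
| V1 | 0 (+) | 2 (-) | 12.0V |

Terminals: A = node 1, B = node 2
Step 1 — V_th is the open-circuit voltage V_A - V_B (nothing connected across the terminals).
Nodal analysis, taking node 2 as the 0 V reference.
Source V1 fixes V_0 = 12 V.
KCL at each unknown node (sum of currents leaving = 0; resistances in Ω):
  Node 1: (V_1 - 12)/200 + (V_1 - 0)/300 = 0
Collecting terms: 0.008333 × V_1 = 0.06  =>  V_1 = 7.2 V
V_th = V_1 - V_2 = 7.2 - 0 = 7.2 V
Step 2 — R_th: zero the source — replace V1 by a short circuit (node 2 merges into node 0) — and find the resistance seen between A (node 1) and B (node 0).
Reduce the network between node 1 (A) and node 0 (B) by series/parallel combination:
  Rp1 = R1 ‖ R2 (parallel, both between nodes 0 and 1) = 1/(1/200 + 1/300) = 120 Ω
R_th = 120 Ω

Final answer: V_th = 7.2 V, R_th = 120 Ω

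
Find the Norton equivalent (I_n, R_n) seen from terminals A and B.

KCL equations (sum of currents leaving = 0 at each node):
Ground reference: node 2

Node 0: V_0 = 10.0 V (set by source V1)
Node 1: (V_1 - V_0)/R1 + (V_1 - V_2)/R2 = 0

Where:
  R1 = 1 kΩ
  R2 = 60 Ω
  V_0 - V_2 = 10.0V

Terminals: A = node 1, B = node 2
Find the Thévenin equivalent first; then I_n = V_th/R_th and R_n = R_th.
Step 1 — V_th is the open-circuit voltage V_A - V_B (nothing connected across the terminals).
Nodal analysis, taking node 2 as the 0 V reference.
Source V1 fixes V_0 = 10 V.
KCL at each unknown node (sum of currents leaving = 0; resistances in Ω):
  Node 1: (V_1 - 10)/1000 + (V_1 - 0)/60 = 0
Collecting terms: 0.01767 × V_1 = 0.01  =>  V_1 = 0.566 V
V_th = V_1 - V_2 = 0.566 - 0 = 0.566 V
Step 2 — R_th: zero the source — replace V1 by a short circuit (node 2 merges into node 0) — and find the resistance seen between A (node 1) and B (node 0).
Reduce the network between node 1 (A) and node 0 (B) by series/parallel combination:
  Rp1 = R1 ‖ R2 (parallel, both between nodes 0 and 1) = 1/(1/1000 + 1/60) = 56.6 Ω
R_th = 56.6 Ω
I_n = V_th/R_th = 0.566/56.6 = 0.01 A, and R_n = R_th = 56.6 Ω

Final answer: I_n = 0.01 A, R_n = 56.6 Ω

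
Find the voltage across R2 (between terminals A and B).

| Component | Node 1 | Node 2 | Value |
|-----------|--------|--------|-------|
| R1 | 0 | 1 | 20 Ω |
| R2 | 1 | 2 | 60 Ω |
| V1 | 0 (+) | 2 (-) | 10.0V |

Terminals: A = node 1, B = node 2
R1 and R2 are in series across V1 (node 0 → node 1 → node 2), and the output A–B is taken across R2, so this is a voltage divider.
Series current: I = V1/(R1 + R2) = 10/(20 + 60) = 10/80 = 0.125 A
V_R2 = I × R2 = V1 × R2/(R1 + R2) = 10 × 60/80 = 7.5 V

Final answer: 7.5 V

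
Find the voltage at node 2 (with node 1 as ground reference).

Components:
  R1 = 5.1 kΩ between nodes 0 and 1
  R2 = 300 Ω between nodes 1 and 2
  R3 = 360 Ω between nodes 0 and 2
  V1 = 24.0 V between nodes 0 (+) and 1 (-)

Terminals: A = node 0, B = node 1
Nodal analysis, taking node 1 as the 0 V reference.
Source V1 fixes V_0 = 24 V.
KCL at each unknown node (sum of currents leaving = 0; resistances in Ω):
  Node 2: (V_2 - 0)/300 + (V_2 - 24)/360 = 0
Collecting terms: 0.006111 × V_2 = 0.06667  =>  V_2 = 10.91 V
The requested potential is V_2 = 10.91 V.

Final answer: V_2 = 10.91 V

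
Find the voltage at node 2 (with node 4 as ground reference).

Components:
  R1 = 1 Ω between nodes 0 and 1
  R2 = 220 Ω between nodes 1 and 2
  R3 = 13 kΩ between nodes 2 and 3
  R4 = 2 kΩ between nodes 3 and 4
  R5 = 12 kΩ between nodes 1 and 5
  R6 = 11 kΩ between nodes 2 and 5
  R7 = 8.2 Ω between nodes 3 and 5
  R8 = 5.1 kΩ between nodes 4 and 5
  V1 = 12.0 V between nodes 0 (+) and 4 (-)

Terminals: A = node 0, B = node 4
Nodal analysis, taking node 4 as the 0 V reference.
Source V1 fixes V_0 = 12 V.
KCL at each unknown node (sum of currents leaving = 0; resistances in Ω):
  Node 1: (V_1 - 12)/1 + (V_1 - V_2)/220 + (V_1 - V_5)/12000 = 0
  Node 2: (V_2 - V_1)/220 + (V_2 - V_3)/13000 + (V_2 - V_5)/11000 = 0
  Node 3: (V_3 - V_2)/13000 + (V_3 - 0)/2000 + (V_3 - V_5)/8.2 = 0
  Node 5: (V_5 - V_1)/12000 + (V_5 - V_2)/11000 + (V_5 - V_3)/8.2 + (V_5 - 0)/5100 = 0
Collecting terms (coefficients in siemens):
  1.005·V_1 - 0.004545·V_2 - 0.00008333·V_5 = 12
  0.004713·V_2 - 0.004545·V_1 - 0.00007692·V_3 - 0.00009091·V_5 = 0
  0.1225·V_3 - 0.00007692·V_2 - 0.122·V_5 = 0
  0.1223·V_5 - 0.00008333·V_1 - 0.00009091·V_2 - 0.122·V_3 = 0
Solving these 4 simultaneous equations (Gaussian elimination) gives:
  V_1 = 12 V, V_2 = 11.68 V, V_3 = 3.122 V, V_5 = 3.13 V
The requested potential is V_2 = 11.68 V.

Final answer: V_2 = 11.68 V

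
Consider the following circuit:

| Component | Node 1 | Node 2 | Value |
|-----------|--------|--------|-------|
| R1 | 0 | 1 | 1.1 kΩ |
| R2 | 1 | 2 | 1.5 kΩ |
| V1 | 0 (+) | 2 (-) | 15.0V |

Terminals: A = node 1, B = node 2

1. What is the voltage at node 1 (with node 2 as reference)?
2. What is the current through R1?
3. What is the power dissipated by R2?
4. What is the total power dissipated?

Nodal analysis, taking node 2 as the 0 V reference.
Source V1 fixes V_0 = 15 V.
KCL at each unknown node (sum of currents leaving = 0; resistances in Ω):
  Node 1: (V_1 - 15)/1100 + (V_1 - 0)/1500 = 0
Collecting terms: 0.001576 × V_1 = 0.01364  =>  V_1 = 8.654 V
Part 1:
  Read off the nodal solution: V_1 = 8.654 V
Part 2:
  I_R1 = (V_0 - V_1)/R1 = (15 - 8.654)/1100 = 0.005769 A
  Magnitude: I_R1 = 0.005769 A
Part 3:
  I_R2 = (V_1 - V_2)/R2 = (8.654 - 0)/1500 = 0.005769 A
  P_R2 = I_R2² × R2 = (0.005769)² × 1500 = 0.04993 W
Part 4:
  Power in each resistor, P = (ΔV)²/R:
    P_R1 = (15 - 8.654)²/1100 = 0.03661 W
    P_R2 = (8.654 - 0)²/1500 = 0.04993 W
  P_total = P_R1 + P_R2 = 0.08654 W

Final answers:
1. V_1 = 8.654 V
2. I_R1 = 0.005769 A
3. P_R2 = 0.04993 W
4. P_total = 0.08654 W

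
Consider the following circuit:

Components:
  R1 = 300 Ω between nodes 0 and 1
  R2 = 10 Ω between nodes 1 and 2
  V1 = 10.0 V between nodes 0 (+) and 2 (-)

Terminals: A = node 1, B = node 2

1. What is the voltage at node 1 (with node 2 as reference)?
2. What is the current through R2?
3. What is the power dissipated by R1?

Nodal analysis, taking node 2 as the 0 V reference.
Source V1 fixes V_0 = 10 V.
KCL at each unknown node (sum of currents leaving = 0; resistances in Ω):
  Node 1: (V_1 - 10)/300 + (V_1 - 0)/10 = 0
Collecting terms: 0.1033 × V_1 = 0.03333  =>  V_1 = 0.3226 V
Part 1:
  Read off the nodal solution: V_1 = 0.3226 V
Part 2:
  I_R2 = (V_1 - V_2)/R2 = (0.3226 - 0)/10 = 0.03226 A
  Magnitude: I_R2 = 0.03226 A
Part 3:
  I_R1 = (V_0 - V_1)/R1 = (10 - 0.3226)/300 = 0.03226 A
  P_R1 = I_R1² × R1 = (0.03226)² × 300 = 0.3122 W

Final answers:
1. V_1 = 0.3226 V
2. I_R2 = 0.03226 A
3. P_R1 = 0.3122 W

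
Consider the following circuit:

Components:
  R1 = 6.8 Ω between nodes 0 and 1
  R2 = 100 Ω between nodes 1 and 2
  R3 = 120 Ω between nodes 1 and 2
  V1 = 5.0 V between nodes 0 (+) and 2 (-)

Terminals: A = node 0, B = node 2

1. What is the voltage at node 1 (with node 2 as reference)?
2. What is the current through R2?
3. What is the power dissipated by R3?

Nodal analysis, taking node 2 as the 0 V reference.
Source V1 fixes V_0 = 5 V.
KCL at each unknown node (sum of currents leaving = 0; resistances in Ω):
  Node 1: (V_1 - 5)/6.8 + (V_1 - 0)/100 + (V_1 - 0)/120 = 0
Collecting terms: 0.1654 × V_1 = 0.7353  =>  V_1 = 4.446 V
Part 1:
  Read off the nodal solution: V_1 = 4.446 V
Part 2:
  I_R2 = (V_1 - V_2)/R2 = (4.446 - 0)/100 = 0.04446 A
  Magnitude: I_R2 = 0.04446 A
Part 3:
  I_R3 = (V_1 - V_2)/R3 = (4.446 - 0)/120 = 0.03705 A
  P_R3 = I_R3² × R3 = (0.03705)² × 120 = 0.1647 W

Final answers:
1. V_1 = 4.446 V
2. I_R2 = 0.04446 A
3. P_R3 = 0.1647 W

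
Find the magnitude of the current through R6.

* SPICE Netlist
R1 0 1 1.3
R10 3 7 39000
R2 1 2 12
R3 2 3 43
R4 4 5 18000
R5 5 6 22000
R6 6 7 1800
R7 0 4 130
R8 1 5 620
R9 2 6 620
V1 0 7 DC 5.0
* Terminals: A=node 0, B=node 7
Nodal analysis, taking node 7 as the 0 V reference.
Source V1 fixes V_0 = 5 V.
KCL at each unknown node (sum of currents leaving = 0; resistances in Ω):
  Node 1: (V_1 - 5)/1.3 + (V_1 - V_2)/12 + (V_1 - V_5)/620 = 0
  Node 2: (V_2 - V_1)/12 + (V_2 - V_3)/43 + (V_2 - V_6)/620 = 0
  Node 3: (V_3 - V_2)/43 + (V_3 - 0)/39000 = 0
  Node 4: (V_4 - V_5)/18000 + (V_4 - 5)/130 = 0
  Node 5: (V_5 - V_4)/18000 + (V_5 - V_6)/22000 + (V_5 - V_1)/620 = 0
  Node 6: (V_6 - V_5)/22000 + (V_6 - 0)/1800 + (V_6 - V_2)/620 = 0
Collecting terms (coefficients in siemens):
  0.8542·V_1 - 0.08333·V_2 - 0.001613·V_5 = 3.846
  0.1082·V_2 - 0.08333·V_1 - 0.02326·V_3 - 0.001613·V_6 = 0
  0.02328·V_3 - 0.02326·V_2 = 0
  0.007748·V_4 - 0.00005556·V_5 = 0.03846
  0.001714·V_5 - 0.001613·V_1 - 0.00005556·V_4 - 0.00004545·V_6 = 0
  0.002214·V_6 - 0.001613·V_2 - 0.00004545·V_5 = 0
Solving these 6 simultaneous equations (Gaussian elimination) gives:
  V_1 = 4.997 V, V_2 = 4.971 V, V_3 = 4.966 V, V_4 = 5 V
  V_5 = 4.963 V, V_6 = 3.724 V
I_R6 = (V_6 - V_7)/R6 = (3.724 - 0)/1800 = 0.002069 A
|I_R6| = 0.002069 A

Final answer: |I_R6| = 0.002069 A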